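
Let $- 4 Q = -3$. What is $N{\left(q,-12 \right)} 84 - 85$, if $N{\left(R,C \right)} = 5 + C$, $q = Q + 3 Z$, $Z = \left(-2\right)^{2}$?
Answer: $-673$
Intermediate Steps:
$Q = \frac{3}{4}$ ($Q = \left(- \frac{1}{4}\right) \left(-3\right) = \frac{3}{4} \approx 0.75$)
$Z = 4$
$q = \frac{51}{4}$ ($q = \frac{3}{4} + 3 \cdot 4 = \frac{3}{4} + 12 = \frac{51}{4} \approx 12.75$)
$N{\left(q,-12 \right)} 84 - 85 = \left(5 - 12\right) 84 - 85 = \left(-7\right) 84 - 85 = -588 - 85 = -673$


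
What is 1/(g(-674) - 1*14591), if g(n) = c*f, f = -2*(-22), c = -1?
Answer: -1/14635 ≈ -6.8329e-5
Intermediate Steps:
f = 44
g(n) = -44 (g(n) = -1*44 = -44)
1/(g(-674) - 1*14591) = 1/(-44 - 1*14591) = 1/(-44 - 14591) = 1/(-14635) = -1/14635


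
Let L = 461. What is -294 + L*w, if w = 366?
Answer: 168432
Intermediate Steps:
-294 + L*w = -294 + 461*366 = -294 + 168726 = 168432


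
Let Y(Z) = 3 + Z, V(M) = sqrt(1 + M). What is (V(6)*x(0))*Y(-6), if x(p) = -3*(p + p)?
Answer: 0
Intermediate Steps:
x(p) = -6*p
(V(6)*x(0))*Y(-6) = (sqrt(1 + 6)*(-6*0))*(3 - 6) = (sqrt(7)*0)*(-3) = 0*(-3) = 0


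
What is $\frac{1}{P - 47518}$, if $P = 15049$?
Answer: $- \frac{1}{32469} \approx -3.0799 \cdot 10^{-5}$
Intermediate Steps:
$\frac{1}{P - 47518} = \frac{1}{15049 - 47518} = \frac{1}{-32469} = - \frac{1}{32469}$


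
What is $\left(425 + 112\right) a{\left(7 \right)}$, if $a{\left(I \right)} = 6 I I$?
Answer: $157878$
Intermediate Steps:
$a{\left(I \right)} = 6 I^{2}$
$\left(425 + 112\right) a{\left(7 \right)} = \left(425 + 112\right) 6 \cdot 7^{2} = 537 \cdot 6 \cdot 49 = 537 \cdot 294 = 157878$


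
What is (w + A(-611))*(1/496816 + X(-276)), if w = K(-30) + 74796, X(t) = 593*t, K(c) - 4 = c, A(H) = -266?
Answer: -757266861563231/62102 ≈ -1.2194e+10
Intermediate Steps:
K(c) = 4 + c
w = 74770 (w = (4 - 30) + 74796 = -26 + 74796 = 74770)
(w + A(-611))*(1/496816 + X(-276)) = (74770 - 266)*(1/496816 + 593*(-276)) = 74504*(1/496816 - 163668) = 74504*(-81312881087/496816) = -757266861563231/62102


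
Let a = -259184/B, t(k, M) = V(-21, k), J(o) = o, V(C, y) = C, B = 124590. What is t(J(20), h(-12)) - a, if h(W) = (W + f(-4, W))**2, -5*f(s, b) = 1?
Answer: -1178603/62295 ≈ -18.920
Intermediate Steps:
f(s, b) = -1/5 (f(s, b) = -1/5*1 = -1/5)
h(W) = (-1/5 + W)**2 (h(W) = (W - 1/5)**2 = (-1/5 + W)**2)
t(k, M) = -21
a = -129592/62295 (a = -259184/124590 = -259184*1/124590 = -129592/62295 ≈ -2.0803)
t(J(20), h(-12)) - a = -21 - 1*(-129592/62295) = -21 + 129592/62295 = -1178603/62295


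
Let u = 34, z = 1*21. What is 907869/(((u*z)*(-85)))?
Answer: -302623/20230 ≈ -14.959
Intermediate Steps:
z = 21
907869/(((u*z)*(-85))) = 907869/(((34*21)*(-85))) = 907869/((714*(-85))) = 907869/(-60690) = 907869*(-1/60690) = -302623/20230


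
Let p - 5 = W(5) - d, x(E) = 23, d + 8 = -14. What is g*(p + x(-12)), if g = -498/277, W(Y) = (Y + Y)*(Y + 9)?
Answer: -94620/277 ≈ -341.59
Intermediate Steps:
d = -22 (d = -8 - 14 = -22)
W(Y) = 2*Y*(9 + Y) (W(Y) = (2*Y)*(9 + Y) = 2*Y*(9 + Y))
g = -498/277 (g = -498*1/277 = -498/277 ≈ -1.7978)
p = 167 (p = 5 + (2*5*(9 + 5) - 1*(-22)) = 5 + (2*5*14 + 22) = 5 + (140 + 22) = 5 + 162 = 167)
g*(p + x(-12)) = -498*(167 + 23)/277 = -498/277*190 = -94620/277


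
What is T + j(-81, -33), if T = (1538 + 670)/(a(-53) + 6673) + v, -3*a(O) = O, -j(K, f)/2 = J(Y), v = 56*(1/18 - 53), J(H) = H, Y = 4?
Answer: -67123352/22581 ≈ -2972.6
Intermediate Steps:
v = -26684/9 (v = 56*(1/18 - 53) = 56*(-953/18) = -26684/9 ≈ -2964.9)
j(K, f) = -8 (j(K, f) = -2*4 = -8)
a(O) = -O/3
T = -66942704/22581 (T = (1538 + 670)/(-⅓*(-53) + 6673) - 26684/9 = 2208/(53/3 + 6673) - 26684/9 = 2208/(20072/3) - 26684/9 = 2208*(3/20072) - 26684/9 = 828/2509 - 26684/9 = -66942704/22581 ≈ -2964.6)
T + j(-81, -33) = -66942704/22581 - 8 = -67123352/22581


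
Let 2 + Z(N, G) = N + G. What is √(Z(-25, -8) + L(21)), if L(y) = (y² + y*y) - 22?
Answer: 5*√33 ≈ 28.723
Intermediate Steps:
L(y) = -22 + 2*y² (L(y) = (y² + y²) - 22 = 2*y² - 22 = -22 + 2*y²)
Z(N, G) = -2 + G + N (Z(N, G) = -2 + (N + G) = -2 + (G + N) = -2 + G + N)
√(Z(-25, -8) + L(21)) = √((-2 - 8 - 25) + (-22 + 2*21²)) = √(-35 + (-22 + 2*441)) = √(-35 + (-22 + 882)) = √(-35 + 860) = √825 = 5*√33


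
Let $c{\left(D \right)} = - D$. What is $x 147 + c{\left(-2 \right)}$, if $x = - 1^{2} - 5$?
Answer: $-880$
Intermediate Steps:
$x = -6$ ($x = \left(-1\right) 1 - 5 = -1 - 5 = -6$)
$x 147 + c{\left(-2 \right)} = \left(-6\right) 147 - -2 = -882 + 2 = -880$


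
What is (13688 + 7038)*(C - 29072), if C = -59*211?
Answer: -860564246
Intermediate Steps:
C = -12449
(13688 + 7038)*(C - 29072) = (13688 + 7038)*(-12449 - 29072) = 20726*(-41521) = -860564246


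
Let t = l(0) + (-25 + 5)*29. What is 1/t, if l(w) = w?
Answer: -1/580 ≈ -0.0017241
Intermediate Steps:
t = -580 (t = 0 + (-25 + 5)*29 = 0 - 20*29 = 0 - 580 = -580)
1/t = 1/(-580) = -1/580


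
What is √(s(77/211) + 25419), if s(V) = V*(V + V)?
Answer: √1131691157/211 ≈ 159.43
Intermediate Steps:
s(V) = 2*V² (s(V) = V*(2*V) = 2*V²)
√(s(77/211) + 25419) = √(2*(77/211)² + 25419) = √(2*(5929/44521) + 25419) = √(11858/44521 + 25419) = √(1131691157/44521) = √1131691157/211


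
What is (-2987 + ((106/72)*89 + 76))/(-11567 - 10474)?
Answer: 100079/793476 ≈ 0.12613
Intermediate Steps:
(-2987 + ((106/72)*89 + 76))/(-11567 - 10474) = (-2987 + ((106*(1/72))*89 + 76))/(-22041) = (-2987 + ((53/36)*89 + 76))*(-1/22041) = (-2987 + (4717/36 + 76))*(-1/22041) = (-2987 + 7453/36)*(-1/22041) = -100079/36*(-1/22041) = 100079/793476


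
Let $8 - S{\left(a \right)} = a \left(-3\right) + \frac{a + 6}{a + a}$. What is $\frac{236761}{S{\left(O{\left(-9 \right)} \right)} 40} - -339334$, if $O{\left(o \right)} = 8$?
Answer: $\frac{422707591}{1245} \approx 3.3952 \cdot 10^{5}$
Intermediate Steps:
$S{\left(a \right)} = 8 + 3 a - \frac{6 + a}{2 a}$ ($S{\left(a \right)} = 8 - \left(a \left(-3\right) + \frac{a + 6}{a + a}\right) = 8 - \left(- 3 a + \frac{6 + a}{2 a}\right) = 8 + \left(3 a - \frac{6 + a}{2 a}\right) = 8 + 3 a - \frac{6 + a}{2 a}$)
$\frac{236761}{S{\left(O{\left(-9 \right)} \right)} 40} - -339334 = \frac{236761}{\left(\frac{15}{2} - \frac{3}{8} + 3 \cdot 8\right) 40} - -339334 = \frac{236761}{\left(\frac{15}{2} - \frac{3}{8} + 24\right) 40} + 339334 = \frac{236761}{\frac{249}{8} \cdot 40} + 339334 = \frac{236761}{1245} + 339334 = \frac{422707591}{1245}$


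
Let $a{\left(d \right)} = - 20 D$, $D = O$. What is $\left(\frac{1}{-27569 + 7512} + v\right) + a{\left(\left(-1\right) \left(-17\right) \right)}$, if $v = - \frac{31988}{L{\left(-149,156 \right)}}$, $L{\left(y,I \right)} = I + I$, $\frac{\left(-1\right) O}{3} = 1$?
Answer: $- \frac{66529147}{1564446} \approx -42.526$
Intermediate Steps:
$O = -3$ ($O = \left(-3\right) 1 = -3$)
$D = -3$
$L{\left(y,I \right)} = 2 I$
$a{\left(d \right)} = 60$ ($a{\left(d \right)} = \left(-20\right) \left(-3\right) = 60$)
$v = - \frac{7997}{78}$ ($v = - \frac{31988}{2 \cdot 156} = - \frac{31988}{312} = \left(-31988\right) \frac{1}{312} = - \frac{7997}{78} \approx -102.53$)
$\left(\frac{1}{-27569 + 7512} + v\right) + a{\left(\left(-1\right) \left(-17\right) \right)} = \left(\frac{1}{-27569 + 7512} - \frac{7997}{78}\right) + 60 = \left(\frac{1}{-20057} - \frac{7997}{78}\right) + 60 = \left(- \frac{1}{20057} - \frac{7997}{78}\right) + 60 = - \frac{160395907}{1564446} + 60 = - \frac{66529147}{1564446}$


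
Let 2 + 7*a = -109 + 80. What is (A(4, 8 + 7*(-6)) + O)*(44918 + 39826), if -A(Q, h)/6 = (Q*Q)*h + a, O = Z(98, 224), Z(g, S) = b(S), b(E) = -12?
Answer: 1944874800/7 ≈ 2.7784e+8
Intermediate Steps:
Z(g, S) = -12
O = -12
a = -31/7 (a = -2/7 + (-109 + 80)/7 = -2/7 + (⅐)*(-29) = -2/7 - 29/7 = -31/7 ≈ -4.4286)
A(Q, h) = 186/7 - 6*h*Q² (A(Q, h) = -6*((Q*Q)*h - 31/7) = -6*(Q²*h - 31/7) = -6*(h*Q² - 31/7) = -6*(-31/7 + h*Q²) = 186/7 - 6*h*Q²)
(A(4, 8 + 7*(-6)) + O)*(44918 + 39826) = ((186/7 - 6*(8 + 7*(-6))*4²) - 12)*(44918 + 39826) = ((186/7 - 6*(8 - 42)*16) - 12)*84744 = ((186/7 - 6*(-34)*16) - 12)*84744 = ((186/7 + 3264) - 12)*84744 = (23034/7 - 12)*84744 = (22950/7)*84744 = 1944874800/7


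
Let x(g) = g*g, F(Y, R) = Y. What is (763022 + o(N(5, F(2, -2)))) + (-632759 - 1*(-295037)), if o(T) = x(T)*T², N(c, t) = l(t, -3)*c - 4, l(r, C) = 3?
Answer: 439941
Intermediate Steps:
N(c, t) = -4 + 3*c (N(c, t) = 3*c - 4 = -4 + 3*c)
x(g) = g²
o(T) = T⁴ (o(T) = T²*T² = T⁴)
(763022 + o(N(5, F(2, -2)))) + (-632759 - 1*(-295037)) = (763022 + (-4 + 3*5)⁴) + (-632759 - 1*(-295037)) = (763022 + (-4 + 15)⁴) + (-632759 + 295037) = (763022 + 11⁴) - 337722 = (763022 + 14641) - 337722 = 777663 - 337722 = 439941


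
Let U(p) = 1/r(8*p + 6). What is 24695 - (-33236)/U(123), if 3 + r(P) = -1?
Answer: -108249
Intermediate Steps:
r(P) = -4 (r(P) = -3 - 1 = -4)
U(p) = -¼ (U(p) = 1/(-4) = -¼)
24695 - (-33236)/U(123) = 24695 - (-33236)/(-¼) = 24695 - (-33236)*(-4) = 24695 - 1*132944 = 24695 - 132944 = -108249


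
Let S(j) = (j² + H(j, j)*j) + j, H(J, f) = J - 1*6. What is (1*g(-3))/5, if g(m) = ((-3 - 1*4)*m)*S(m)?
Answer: 693/5 ≈ 138.60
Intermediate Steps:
H(J, f) = -6 + J (H(J, f) = J - 6 = -6 + J)
S(j) = j + j² + j*(-6 + j) (S(j) = (j² + (-6 + j)*j) + j = (j² + j*(-6 + j)) + j = j + j² + j*(-6 + j))
g(m) = -7*m²*(-5 + 2*m) (g(m) = ((-3 - 1*4)*m)*(m*(-5 + 2*m)) = ((-3 - 4)*m)*(m*(-5 + 2*m)) = (-7*m)*(m*(-5 + 2*m)) = -7*m²*(-5 + 2*m))
(1*g(-3))/5 = (1*((-3)²*(35 - 14*(-3))))/5 = (1*(9*(35 + 42)))*(⅕) = (1*(9*77))*(⅕) = (1*693)*(⅕) = 693*(⅕) = 693/5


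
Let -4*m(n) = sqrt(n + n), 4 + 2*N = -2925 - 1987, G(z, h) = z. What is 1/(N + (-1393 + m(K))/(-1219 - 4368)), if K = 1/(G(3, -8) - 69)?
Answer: -40506907537008/99555879187358353 - 22348*I*sqrt(33)/99555879187358353 ≈ -0.00040688 - 1.2895e-12*I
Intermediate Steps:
N = -2458 (N = -2 + (-2925 - 1987)/2 = -2 + (1/2)*(-4912) = -2 - 2456 = -2458)
K = -1/66 (K = 1/(3 - 69) = 1/(-66) = -1/66 ≈ -0.015152)
m(n) = -sqrt(2)*sqrt(n)/4 (m(n) = -sqrt(n + n)/4 = -sqrt(2)*sqrt(n)/4)
1/(N + (-1393 + m(K))/(-1219 - 4368)) = 1/(-2458 + (-1393 - sqrt(2)*sqrt(-1/66)/4)/(-1219 - 4368)) = 1/(-2458 + (-1393 - sqrt(2)*I*sqrt(66)/66/4)/(-5587)) = 1/(-2458 + (-1393 - I*sqrt(33)/132)*(-1/5587)) = 1/(-2458 + (1393/5587 + I*sqrt(33)/737484)) = 1/(-13731453/5587 + I*sqrt(33)/737484)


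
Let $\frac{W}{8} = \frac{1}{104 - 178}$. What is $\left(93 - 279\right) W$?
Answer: $\frac{744}{37} \approx 20.108$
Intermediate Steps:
$W = - \frac{4}{37}$ ($W = \frac{8}{104 - 178} = \frac{8}{-74} = 8 \left(- \frac{1}{74}\right) = - \frac{4}{37} \approx -0.10811$)
$\left(93 - 279\right) W = \left(93 - 279\right) \left(- \frac{4}{37}\right) = \left(-186\right) \left(- \frac{4}{37}\right) = \frac{744}{37}$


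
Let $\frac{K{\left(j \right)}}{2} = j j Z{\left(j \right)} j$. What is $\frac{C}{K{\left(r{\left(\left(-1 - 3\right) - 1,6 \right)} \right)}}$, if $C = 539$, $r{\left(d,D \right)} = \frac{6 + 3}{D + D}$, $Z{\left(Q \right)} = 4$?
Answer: $\frac{4312}{27} \approx 159.7$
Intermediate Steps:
$r{\left(d,D \right)} = \frac{9}{2 D}$
$K{\left(j \right)} = 8 j^{3}$ ($K{\left(j \right)} = 2 j j 4 j = 2 j^{2} \cdot 4 j = 2 \cdot 4 j^{2} j = 2 \cdot 4 j^{3} = 8 j^{3}$)
$\frac{C}{K{\left(r{\left(\left(-1 - 3\right) - 1,6 \right)} \right)}} = \frac{539}{8 \left(\frac{9}{2 \cdot 6}\right)^{3}} = \frac{539}{8 \left(\frac{9}{2} \cdot \frac{1}{6}\right)^{3}} = \frac{539}{8 \left(\frac{3}{4}\right)^{3}} = \frac{539}{8 \cdot \frac{27}{64}} = \frac{539}{\frac{27}{8}} = 539 \cdot \frac{8}{27} = \frac{4312}{27}$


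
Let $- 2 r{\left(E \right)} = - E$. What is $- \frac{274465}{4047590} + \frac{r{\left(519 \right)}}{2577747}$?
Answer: $- \frac{23548366025}{347788765991} \approx -0.067709$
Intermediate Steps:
$r{\left(E \right)} = \frac{E}{2}$ ($r{\left(E \right)} = - \frac{\left(-1\right) E}{2} = \frac{E}{2}$)
$- \frac{274465}{4047590} + \frac{r{\left(519 \right)}}{2577747} = - \frac{274465}{4047590} + \frac{\frac{1}{2} \cdot 519}{2577747} = \left(-274465\right) \frac{1}{4047590} + \frac{519}{2} \cdot \frac{1}{2577747} = - \frac{54893}{809518} + \frac{173}{1718498} = - \frac{23548366025}{347788765991}$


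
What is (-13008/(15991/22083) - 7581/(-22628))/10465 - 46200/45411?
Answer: -156704182317742277/57319294578249340 ≈ -2.7339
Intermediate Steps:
(-13008/(15991/22083) - 7581/(-22628))/10465 - 46200/45411 = (-13008/(15991*(1/22083)) - 7581*(-1/22628))*(1/10465) - 46200*1/45411 = (-13008/15991/22083 + 7581/22628)*(1/10465) - 15400/15137 = (-13008*22083/15991 + 7581/22628)*(1/10465) - 15400/15137 = (-287255664/15991 + 7581/22628)*(1/10465) - 15400/15137 = -6499899937221/361844348*1/10465 - 15400/15137 = -6499899937221/3786701101820 - 15400/15137 = -156704182317742277/57319294578249340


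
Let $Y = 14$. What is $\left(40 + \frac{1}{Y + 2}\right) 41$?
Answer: $\frac{26281}{16} \approx 1642.6$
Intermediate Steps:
$\left(40 + \frac{1}{Y + 2}\right) 41 = \left(40 + \frac{1}{14 + 2}\right) 41 = \left(40 + \frac{1}{16}\right) 41 = \frac{641}{16} \cdot 41 = \frac{26281}{16}$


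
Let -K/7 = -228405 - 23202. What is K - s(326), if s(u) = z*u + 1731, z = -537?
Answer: 1934580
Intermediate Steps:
s(u) = 1731 - 537*u (s(u) = -537*u + 1731 = 1731 - 537*u)
K = 1761249 (K = -7*(-228405 - 23202) = -7*(-251607) = 1761249)
K - s(326) = 1761249 - (1731 - 537*326) = 1761249 - (1731 - 175062) = 1761249 - 1*(-173331) = 1761249 + 173331 = 1934580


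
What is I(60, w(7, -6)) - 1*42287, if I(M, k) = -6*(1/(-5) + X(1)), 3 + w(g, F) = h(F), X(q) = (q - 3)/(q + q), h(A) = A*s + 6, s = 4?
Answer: -211399/5 ≈ -42280.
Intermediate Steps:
h(A) = 6 + 4*A (h(A) = A*4 + 6 = 4*A + 6 = 6 + 4*A)
X(q) = (-3 + q)/(2*q) (X(q) = (-3 + q)/((2*q)) = (-3 + q)*(1/(2*q)) = (-3 + q)/(2*q))
w(g, F) = 3 + 4*F (w(g, F) = -3 + (6 + 4*F) = 3 + 4*F)
I(M, k) = 36/5 (I(M, k) = -6*(1/(-5) + (1/2)*(-3 + 1)/1) = -6*(-1/5 + (1/2)*1*(-2)) = -6*(-1/5 - 1) = -6*(-6/5) = 36/5)
I(60, w(7, -6)) - 1*42287 = 36/5 - 1*42287 = 36/5 - 42287 = -211399/5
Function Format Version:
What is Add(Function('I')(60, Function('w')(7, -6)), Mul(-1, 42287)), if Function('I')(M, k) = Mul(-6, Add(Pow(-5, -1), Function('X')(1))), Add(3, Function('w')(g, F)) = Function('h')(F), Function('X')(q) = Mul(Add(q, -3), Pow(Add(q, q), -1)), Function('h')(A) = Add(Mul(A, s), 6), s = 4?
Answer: Rational(-211399, 5) ≈ -42280.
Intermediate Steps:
Function('h')(A) = Add(6, Mul(4, A)) (Function('h')(A) = Add(Mul(A, 4), 6) = Add(Mul(4, A), 6) = Add(6, Mul(4, A)))
Function('X')(q) = Mul(Rational(1, 2), Pow(q, -1), Add(-3, q)) (Function('X')(q) = Mul(Add(-3, q), Pow(Mul(2, q), -1)) = Mul(Add(-3, q), Mul(Rational(1, 2), Pow(q, -1))) = Mul(Rational(1, 2), Pow(q, -1), Add(-3, q)))
Function('w')(g, F) = Add(3, Mul(4, F)) (Function('w')(g, F) = Add(-3, Add(6, Mul(4, F))) = Add(3, Mul(4, F)))
Function('I')(M, k) = Rational(36, 5) (Function('I')(M, k) = Mul(-6, Add(Pow(-5, -1), Mul(Rational(1, 2), Pow(1, -1), Add(-3, 1)))) = Mul(-6, Add(Rational(-1, 5), Mul(Rational(1, 2), 1, -2))) = Mul(-6, Add(Rational(-1, 5), -1)) = Mul(-6, Rational(-6, 5)) = Rational(36, 5))
Add(Function('I')(60, Function('w')(7, -6)), Mul(-1, 42287)) = Add(Rational(36, 5), Mul(-1, 42287)) = Add(Rational(36, 5), -42287) = Rational(-211399, 5)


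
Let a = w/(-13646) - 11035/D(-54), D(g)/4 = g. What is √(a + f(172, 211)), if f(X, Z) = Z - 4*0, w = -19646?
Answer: √15899443986498/245628 ≈ 16.234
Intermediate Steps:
D(g) = 4*g
f(X, Z) = Z (f(X, Z) = Z + 0 = Z)
a = 77413573/1473768 (a = -19646/(-13646) - 11035/(4*(-54)) = -19646*(-1/13646) - 11035/(-216) = 9823/6823 - 11035*(-1/216) = 9823/6823 + 11035/216 = 77413573/1473768 ≈ 52.528)
√(a + f(172, 211)) = √(77413573/1473768 + 211) = √(388378621/1473768) = √15899443986498/245628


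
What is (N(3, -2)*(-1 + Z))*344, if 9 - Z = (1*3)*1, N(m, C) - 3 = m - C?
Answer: 13760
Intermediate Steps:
N(m, C) = 3 + m - C (N(m, C) = 3 + (m - C) = 3 + m - C)
Z = 6 (Z = 9 - 1*3 = 9 - 3 = 6)
(N(3, -2)*(-1 + Z))*344 = ((3 + 3 - 1*(-2))*(-1 + 6))*344 = ((3 + 3 + 2)*5)*344 = (8*5)*344 = 40*344 = 13760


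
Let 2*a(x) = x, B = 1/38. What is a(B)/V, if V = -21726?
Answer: -1/1651176 ≈ -6.0563e-7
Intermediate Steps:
B = 1/38 ≈ 0.026316
a(x) = x/2
a(B)/V = ((½)*(1/38))/(-21726) = (1/76)*(-1/21726) = -1/1651176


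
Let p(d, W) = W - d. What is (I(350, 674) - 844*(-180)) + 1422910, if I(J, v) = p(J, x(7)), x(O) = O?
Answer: 1574487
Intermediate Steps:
I(J, v) = 7 - J
(I(350, 674) - 844*(-180)) + 1422910 = ((7 - 1*350) - 844*(-180)) + 1422910 = ((7 - 350) + 151920) + 1422910 = (-343 + 151920) + 1422910 = 151577 + 1422910 = 1574487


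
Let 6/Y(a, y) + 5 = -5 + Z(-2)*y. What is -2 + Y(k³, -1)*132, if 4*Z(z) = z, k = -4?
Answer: -1622/19 ≈ -85.368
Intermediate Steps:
Z(z) = z/4
Y(a, y) = 6/(-10 - y/2) (Y(a, y) = 6/(-5 + (-5 + ((¼)*(-2))*y)) = 6/(-5 + (-5 - y/2)) = 6/(-10 - y/2))
-2 + Y(k³, -1)*132 = -2 - 12/(20 - 1)*132 = -2 - 12/19*132 = -2 - 1584/19 = -1622/19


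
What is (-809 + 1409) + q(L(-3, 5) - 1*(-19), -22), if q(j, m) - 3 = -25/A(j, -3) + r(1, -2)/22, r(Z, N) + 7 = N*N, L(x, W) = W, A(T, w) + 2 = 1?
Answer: 13813/22 ≈ 627.86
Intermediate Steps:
A(T, w) = -1 (A(T, w) = -2 + 1 = -1)
r(Z, N) = -7 + N² (r(Z, N) = -7 + N*N = -7 + N²)
q(j, m) = 613/22 (q(j, m) = 3 + (-25/(-1) + (-7 + (-2)²)/22) = 3 + (-25*(-1) + (-7 + 4)*(1/22)) = 3 + (25 - 3*1/22) = 3 + (25 - 3/22) = 3 + 547/22 = 613/22)
(-809 + 1409) + q(L(-3, 5) - 1*(-19), -22) = (-809 + 1409) + 613/22 = 600 + 613/22 = 13813/22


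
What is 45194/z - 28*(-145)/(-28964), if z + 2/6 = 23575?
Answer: 454982201/256056242 ≈ 1.7769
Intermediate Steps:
z = 70724/3 (z = -⅓ + 23575 = 70724/3 ≈ 23575.)
45194/z - 28*(-145)/(-28964) = 45194/(70724/3) - 28*(-145)/(-28964) = 45194*(3/70724) + 4060*(-1/28964) = 67791/35362 - 1015/7241 = 454982201/256056242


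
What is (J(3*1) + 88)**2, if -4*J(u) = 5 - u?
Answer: 30625/4 ≈ 7656.3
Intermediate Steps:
J(u) = -5/4 + u/4 (J(u) = -(5 - u)/4 = -5/4 + u/4)
(J(3*1) + 88)**2 = ((-5/4 + (3*1)/4) + 88)**2 = ((-5/4 + (1/4)*3) + 88)**2 = ((-5/4 + 3/4) + 88)**2 = (-1/2 + 88)**2 = (175/2)**2 = 30625/4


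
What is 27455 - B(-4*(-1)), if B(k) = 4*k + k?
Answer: 27435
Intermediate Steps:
B(k) = 5*k
27455 - B(-4*(-1)) = 27455 - 5*(-4*(-1)) = 27455 - 5*4 = 27455 - 1*20 = 27455 - 20 = 27435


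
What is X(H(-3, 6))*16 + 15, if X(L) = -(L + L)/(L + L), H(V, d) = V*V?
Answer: -1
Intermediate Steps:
H(V, d) = V²
X(L) = -1 (X(L) = -2*L/(2*L) = -2*L*1/(2*L) = -1*1 = -1)
X(H(-3, 6))*16 + 15 = -1*16 + 15 = -16 + 15 = -1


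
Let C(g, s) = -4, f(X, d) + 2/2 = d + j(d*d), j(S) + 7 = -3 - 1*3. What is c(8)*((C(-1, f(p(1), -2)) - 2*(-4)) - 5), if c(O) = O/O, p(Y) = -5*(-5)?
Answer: -1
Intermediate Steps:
p(Y) = 25
j(S) = -13 (j(S) = -7 + (-3 - 1*3) = -7 + (-3 - 3) = -7 - 6 = -13)
f(X, d) = -14 + d (f(X, d) = -1 + (d - 13) = -1 + (-13 + d) = -14 + d)
c(O) = 1
c(8)*((C(-1, f(p(1), -2)) - 2*(-4)) - 5) = 1*((-4 - 2*(-4)) - 5) = 1*((-4 + 8) - 5) = 1*(4 - 5) = 1*(-1) = -1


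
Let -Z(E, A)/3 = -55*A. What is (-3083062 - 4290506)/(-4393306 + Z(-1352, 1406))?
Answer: 1843392/1040329 ≈ 1.7719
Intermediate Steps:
Z(E, A) = 165*A (Z(E, A) = -(-165)*A = 165*A)
(-3083062 - 4290506)/(-4393306 + Z(-1352, 1406)) = (-3083062 - 4290506)/(-4393306 + 165*1406) = -7373568/(-4393306 + 231990) = -7373568/(-4161316) = -7373568*(-1/4161316) = 1843392/1040329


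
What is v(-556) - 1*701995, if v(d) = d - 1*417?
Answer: -702968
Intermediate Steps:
v(d) = -417 + d (v(d) = d - 417 = -417 + d)
v(-556) - 1*701995 = (-417 - 556) - 1*701995 = -973 - 701995 = -702968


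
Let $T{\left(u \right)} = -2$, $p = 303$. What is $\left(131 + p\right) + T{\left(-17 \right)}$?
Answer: $432$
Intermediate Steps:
$\left(131 + p\right) + T{\left(-17 \right)} = \left(131 + 303\right) - 2 = 434 - 2 = 432$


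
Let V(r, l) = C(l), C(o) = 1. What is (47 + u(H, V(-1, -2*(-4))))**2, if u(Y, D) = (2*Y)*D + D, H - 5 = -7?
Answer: 1936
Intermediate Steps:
H = -2 (H = 5 - 7 = -2)
V(r, l) = 1
u(Y, D) = D + 2*D*Y (u(Y, D) = 2*D*Y + D = D + 2*D*Y)
(47 + u(H, V(-1, -2*(-4))))**2 = (47 + 1*(1 + 2*(-2)))**2 = (47 + 1*(1 - 4))**2 = (47 + 1*(-3))**2 = (47 - 3)**2 = 44**2 = 1936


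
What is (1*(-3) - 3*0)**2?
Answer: 9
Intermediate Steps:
(1*(-3) - 3*0)**2 = (-3 + 0)**2 = (-3)**2 = 9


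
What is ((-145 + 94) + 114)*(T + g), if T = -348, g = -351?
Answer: -44037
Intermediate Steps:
((-145 + 94) + 114)*(T + g) = ((-145 + 94) + 114)*(-348 - 351) = (-51 + 114)*(-699) = 63*(-699) = -44037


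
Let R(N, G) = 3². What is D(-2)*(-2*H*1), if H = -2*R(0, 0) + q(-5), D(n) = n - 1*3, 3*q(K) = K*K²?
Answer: -1790/3 ≈ -596.67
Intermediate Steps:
R(N, G) = 9
q(K) = K³/3 (q(K) = (K*K²)/3 = K³/3)
D(n) = -3 + n (D(n) = n - 3 = -3 + n)
H = -179/3 (H = -2*9 + (⅓)*(-5)³ = -18 + (⅓)*(-125) = -18 - 125/3 = -179/3 ≈ -59.667)
D(-2)*(-2*H*1) = (-3 - 2)*(-2*(-179/3)*1) = -1790/3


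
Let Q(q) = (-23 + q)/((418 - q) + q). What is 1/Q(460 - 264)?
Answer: 418/173 ≈ 2.4162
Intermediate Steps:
Q(q) = -23/418 + q/418 (Q(q) = (-23 + q)/418 = (-23 + q)*(1/418) = -23/418 + q/418)
1/Q(460 - 264) = 1/(-23/418 + (460 - 264)/418) = 1/(-23/418 + (1/418)*196) = 1/(-23/418 + 98/209) = 1/(173/418) = 418/173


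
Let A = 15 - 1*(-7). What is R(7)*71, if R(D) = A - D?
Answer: 1065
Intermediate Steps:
A = 22 (A = 15 + 7 = 22)
R(D) = 22 - D
R(7)*71 = (22 - 1*7)*71 = (22 - 7)*71 = 15*71 = 1065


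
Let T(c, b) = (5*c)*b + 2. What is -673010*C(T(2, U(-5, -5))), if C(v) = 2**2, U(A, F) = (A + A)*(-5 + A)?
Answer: -2692040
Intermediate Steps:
U(A, F) = 2*A*(-5 + A) (U(A, F) = (2*A)*(-5 + A) = 2*A*(-5 + A))
T(c, b) = 2 + 5*b*c (T(c, b) = 5*b*c + 2 = 2 + 5*b*c)
C(v) = 4
-673010*C(T(2, U(-5, -5))) = -673010*4 = -2692040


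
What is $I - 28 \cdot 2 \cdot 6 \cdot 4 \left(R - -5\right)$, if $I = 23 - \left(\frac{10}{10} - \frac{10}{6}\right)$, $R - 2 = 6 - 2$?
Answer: $- \frac{44281}{3} \approx -14760.0$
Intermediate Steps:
$R = 6$ ($R = 2 + \left(6 - 2\right) = 2 + 4 = 6$)
$I = \frac{71}{3}$ ($I = 23 - \left(10 \cdot \frac{1}{10} - \frac{5}{3}\right) = 23 - \left(1 - \frac{5}{3}\right) = 23 - - \frac{2}{3} = 23 + \frac{2}{3} = \frac{71}{3} \approx 23.667$)
$I - 28 \cdot 2 \cdot 6 \cdot 4 \left(R - -5\right) = \frac{71}{3} - 28 \cdot 2 \cdot 6 \cdot 4 \left(6 - -5\right) = \frac{71}{3} - 28 \cdot 12 \cdot 4 \left(6 + 5\right) = \frac{71}{3} - 28 \cdot 48 \cdot 11 = \frac{71}{3} - 14784 = - \frac{44281}{3}$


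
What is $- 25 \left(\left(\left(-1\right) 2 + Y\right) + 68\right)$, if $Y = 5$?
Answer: $-1775$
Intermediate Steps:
$- 25 \left(\left(\left(-1\right) 2 + Y\right) + 68\right) = - 25 \left(\left(\left(-1\right) 2 + 5\right) + 68\right) = - 25 \left(\left(-2 + 5\right) + 68\right) = - 25 \left(3 + 68\right) = \left(-25\right) 71 = -1775$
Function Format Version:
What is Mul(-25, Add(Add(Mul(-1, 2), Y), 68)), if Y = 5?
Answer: -1775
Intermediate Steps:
Mul(-25, Add(Add(Mul(-1, 2), Y), 68)) = Mul(-25, Add(Add(Mul(-1, 2), 5), 68)) = Mul(-25, Add(Add(-2, 5), 68)) = Mul(-25, Add(3, 68)) = Mul(-25, 71) = -1775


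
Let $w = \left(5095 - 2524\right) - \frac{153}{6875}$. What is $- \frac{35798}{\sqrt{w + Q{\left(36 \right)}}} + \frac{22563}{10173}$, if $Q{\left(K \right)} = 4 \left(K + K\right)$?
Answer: $\frac{7521}{3391} - \frac{447475 \sqrt{13513137}}{2456934} \approx -667.29$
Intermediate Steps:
$Q{\left(K \right)} = 8 K$ ($Q{\left(K \right)} = 4 \cdot 2 K = 8 K$)
$w = \frac{17675472}{6875}$ ($w = 2571 - \frac{153}{6875} = \frac{17675472}{6875} \approx 2571.0$)
$- \frac{35798}{\sqrt{w + Q{\left(36 \right)}}} + \frac{22563}{10173} = - \frac{35798}{\sqrt{\frac{17675472}{6875} + 8 \cdot 36}} + \frac{22563}{10173} = - \frac{35798}{\sqrt{\frac{17675472}{6875} + 288}} + 22563 \cdot \frac{1}{10173} = - \frac{35798}{\sqrt{\frac{19655472}{6875}}} + \frac{7521}{3391} = - \frac{35798}{\frac{4}{275} \sqrt{13513137}} + \frac{7521}{3391} = - 35798 \frac{25 \sqrt{13513137}}{4913868} + \frac{7521}{3391} = - \frac{447475 \sqrt{13513137}}{2456934} + \frac{7521}{3391} = \frac{7521}{3391} - \frac{447475 \sqrt{13513137}}{2456934}$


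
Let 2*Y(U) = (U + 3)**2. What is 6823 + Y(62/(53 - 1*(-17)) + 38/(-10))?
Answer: 16716359/2450 ≈ 6823.0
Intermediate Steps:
Y(U) = (3 + U)**2/2 (Y(U) = (U + 3)**2/2 = (3 + U)**2/2)
6823 + Y(62/(53 - 1*(-17)) + 38/(-10)) = 6823 + (3 + (62/(53 - 1*(-17)) + 38/(-10)))**2/2 = 6823 + (3 + (62/(53 + 17) + 38*(-1/10)))**2/2 = 6823 + (3 + (62/70 - 19/5))**2/2 = 6823 + (3 + (62*(1/70) - 19/5))**2/2 = 6823 + (3 + (31/35 - 19/5))**2/2 = 6823 + (3 - 102/35)**2/2 = 6823 + (3/35)**2/2 = 6823 + (1/2)*(9/1225) = 6823 + 9/2450 = 16716359/2450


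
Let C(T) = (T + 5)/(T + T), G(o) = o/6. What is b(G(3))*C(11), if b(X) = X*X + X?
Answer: 6/11 ≈ 0.54545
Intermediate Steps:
G(o) = o/6 (G(o) = o*(⅙) = o/6)
C(T) = (5 + T)/(2*T) (C(T) = (5 + T)/((2*T)) = (5 + T)*(1/(2*T)) = (5 + T)/(2*T))
b(X) = X + X² (b(X) = X² + X = X + X²)
b(G(3))*C(11) = (((⅙)*3)*(1 + (⅙)*3))*((½)*(5 + 11)/11) = ((1 + ½)/2)*((½)*(1/11)*16) = ((½)*(3/2))*(8/11) = (¾)*(8/11) = 6/11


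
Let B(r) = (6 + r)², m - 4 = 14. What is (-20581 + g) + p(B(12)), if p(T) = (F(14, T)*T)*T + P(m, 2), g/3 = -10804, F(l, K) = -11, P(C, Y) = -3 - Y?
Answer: -1207734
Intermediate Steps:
m = 18 (m = 4 + 14 = 18)
g = -32412 (g = 3*(-10804) = -32412)
p(T) = -5 - 11*T² (p(T) = (-11*T)*T + (-3 - 1*2) = -11*T² + (-3 - 2) = -11*T² - 5 = -5 - 11*T²)
(-20581 + g) + p(B(12)) = (-20581 - 32412) + (-5 - 11*(6 + 12)⁴) = -52993 + (-5 - 11*(18²)²) = -52993 + (-5 - 11*324²) = -52993 + (-5 - 11*104976) = -52993 + (-5 - 1154736) = -52993 - 1154741 = -1207734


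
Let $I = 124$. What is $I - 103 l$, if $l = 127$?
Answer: $-12957$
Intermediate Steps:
$I - 103 l = 124 - 13081 = -12957$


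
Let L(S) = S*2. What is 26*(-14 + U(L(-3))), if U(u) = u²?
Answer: 572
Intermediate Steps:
L(S) = 2*S
26*(-14 + U(L(-3))) = 26*(-14 + (2*(-3))²) = 26*(-14 + (-6)²) = 26*(-14 + 36) = 26*22 = 572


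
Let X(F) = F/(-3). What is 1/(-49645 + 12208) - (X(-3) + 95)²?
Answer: -345019393/37437 ≈ -9216.0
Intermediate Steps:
X(F) = -F/3 (X(F) = F*(-⅓) = -F/3)
1/(-49645 + 12208) - (X(-3) + 95)² = 1/(-49645 + 12208) - (-⅓*(-3) + 95)² = 1/(-37437) - (1 + 95)² = -1/37437 - 1*96² = -1/37437 - 1*9216 = -1/37437 - 9216 = -345019393/37437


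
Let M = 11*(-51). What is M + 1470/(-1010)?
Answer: -56808/101 ≈ -562.46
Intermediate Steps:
M = -561
M + 1470/(-1010) = -561 + 1470/(-1010) = -561 + 1470*(-1/1010) = -561 - 147/101 = -56808/101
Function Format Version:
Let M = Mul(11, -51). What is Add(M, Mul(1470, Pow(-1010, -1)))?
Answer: Rational(-56808, 101) ≈ -562.46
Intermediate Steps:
M = -561
Add(M, Mul(1470, Pow(-1010, -1))) = Add(-561, Mul(1470, Pow(-1010, -1))) = Add(-561, Mul(1470, Rational(-1, 1010))) = Add(-561, Rational(-147, 101)) = Rational(-56808, 101)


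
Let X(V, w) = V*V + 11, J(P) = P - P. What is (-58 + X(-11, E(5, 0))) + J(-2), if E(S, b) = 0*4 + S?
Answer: 74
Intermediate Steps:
E(S, b) = S (E(S, b) = 0 + S = S)
J(P) = 0
X(V, w) = 11 + V² (X(V, w) = V² + 11 = 11 + V²)
(-58 + X(-11, E(5, 0))) + J(-2) = (-58 + (11 + (-11)²)) + 0 = (-58 + (11 + 121)) + 0 = (-58 + 132) + 0 = 74 + 0 = 74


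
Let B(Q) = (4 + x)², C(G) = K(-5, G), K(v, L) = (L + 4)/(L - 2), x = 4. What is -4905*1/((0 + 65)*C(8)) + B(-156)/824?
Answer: -100835/2678 ≈ -37.653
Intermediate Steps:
K(v, L) = (4 + L)/(-2 + L)
C(G) = (4 + G)/(-2 + G)
B(Q) = 64 (B(Q) = (4 + 4)² = 8² = 64)
-4905*1/((0 + 65)*C(8)) + B(-156)/824 = -4905*(-2 + 8)/((0 + 65)*(4 + 8)) + 64/824 = -4905/((12/6)*65) + 64*(1/824) = -4905/(((⅙)*12)*65) + 8/103 = -4905/(2*65) + 8/103 = -4905/130 + 8/103 = -4905*1/130 + 8/103 = -981/26 + 8/103 = -100835/2678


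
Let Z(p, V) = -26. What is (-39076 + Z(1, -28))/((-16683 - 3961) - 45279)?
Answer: 39102/65923 ≈ 0.59315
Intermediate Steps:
(-39076 + Z(1, -28))/((-16683 - 3961) - 45279) = (-39076 - 26)/((-16683 - 3961) - 45279) = -39102/(-20644 - 45279) = -39102/(-65923) = -39102*(-1/65923) = 39102/65923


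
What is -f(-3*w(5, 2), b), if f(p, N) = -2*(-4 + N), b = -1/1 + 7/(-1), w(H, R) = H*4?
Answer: -24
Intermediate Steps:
w(H, R) = 4*H
b = -8 (b = -1*1 + 7*(-1) = -1 - 7 = -8)
f(p, N) = 8 - 2*N
-f(-3*w(5, 2), b) = -(8 - 2*(-8)) = -(8 + 16) = -1*24 = -24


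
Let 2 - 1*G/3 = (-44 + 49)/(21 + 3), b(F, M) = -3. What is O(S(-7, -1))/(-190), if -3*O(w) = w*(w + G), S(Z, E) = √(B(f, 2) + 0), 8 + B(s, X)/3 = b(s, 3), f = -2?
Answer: -11/190 + 43*I*√33/4560 ≈ -0.057895 + 0.05417*I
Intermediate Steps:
B(s, X) = -33 (B(s, X) = -24 + 3*(-3) = -24 - 9 = -33)
G = 43/8 (G = 6 - 3*(-44 + 49)/(21 + 3) = 6 - 15/24 = 6 - 3*5/24 = 6 - 5/8 = 43/8 ≈ 5.3750)
S(Z, E) = I*√33 (S(Z, E) = √(-33 + 0) = √(-33) = I*√33)
O(w) = -w*(43/8 + w)/3 (O(w) = -w*(w + 43/8)/3 = -w*(43/8 + w)/3)
O(S(-7, -1))/(-190) = -I*√33*(43 + 8*(I*√33))/24/(-190) = -I*√33*(43 + 8*I*√33)/24*(-1/190) = I*√33*(43 + 8*I*√33)/4560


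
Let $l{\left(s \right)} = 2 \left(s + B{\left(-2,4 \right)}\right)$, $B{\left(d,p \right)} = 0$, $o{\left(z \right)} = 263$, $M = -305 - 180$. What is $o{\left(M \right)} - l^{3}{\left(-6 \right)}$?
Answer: $1991$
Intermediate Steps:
$M = -485$ ($M = -305 - 180 = -485$)
$l{\left(s \right)} = 2 s$ ($l{\left(s \right)} = 2 \left(s + 0\right) = 2 s$)
$o{\left(M \right)} - l^{3}{\left(-6 \right)} = 263 - \left(2 \left(-6\right)\right)^{3} = 263 - \left(-12\right)^{3} = 263 - -1728 = 263 + 1728 = 1991$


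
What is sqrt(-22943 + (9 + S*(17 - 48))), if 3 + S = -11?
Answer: 150*I ≈ 150.0*I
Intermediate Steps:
S = -14 (S = -3 - 11 = -14)
sqrt(-22943 + (9 + S*(17 - 48))) = sqrt(-22943 + (9 - 14*(17 - 48))) = sqrt(-22943 + (9 - 14*(-31))) = sqrt(-22943 + (9 + 434)) = sqrt(-22943 + 443) = sqrt(-22500) = 150*I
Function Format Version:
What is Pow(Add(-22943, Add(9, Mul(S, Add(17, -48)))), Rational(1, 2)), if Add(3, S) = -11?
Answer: Mul(150, I) ≈ Mul(150.00, I)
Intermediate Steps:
S = -14 (S = Add(-3, -11) = -14)
Pow(Add(-22943, Add(9, Mul(S, Add(17, -48)))), Rational(1, 2)) = Pow(Add(-22943, Add(9, Mul(-14, Add(17, -48)))), Rational(1, 2)) = Pow(Add(-22943, Add(9, Mul(-14, -31))), Rational(1, 2)) = Pow(Add(-22943, Add(9, 434)), Rational(1, 2)) = Pow(Add(-22943, 443), Rational(1, 2)) = Pow(-22500, Rational(1, 2)) = Mul(150, I)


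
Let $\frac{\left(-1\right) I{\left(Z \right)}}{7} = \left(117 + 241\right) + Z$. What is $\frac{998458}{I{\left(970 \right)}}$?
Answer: $- \frac{499229}{4648} \approx -107.41$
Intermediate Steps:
$I{\left(Z \right)} = -2506 - 7 Z$ ($I{\left(Z \right)} = - 7 \left(\left(117 + 241\right) + Z\right) = - 7 \left(358 + Z\right) = -2506 - 7 Z$)
$\frac{998458}{I{\left(970 \right)}} = \frac{998458}{-2506 - 6790} = \frac{998458}{-9296} = 998458 \left(- \frac{1}{9296}\right) = - \frac{499229}{4648}$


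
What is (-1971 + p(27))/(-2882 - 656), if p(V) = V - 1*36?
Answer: 990/1769 ≈ 0.55964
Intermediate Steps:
p(V) = -36 + V (p(V) = V - 36 = -36 + V)
(-1971 + p(27))/(-2882 - 656) = (-1971 + (-36 + 27))/(-2882 - 656) = (-1971 - 9)/(-3538) = -1980*(-1/3538) = 990/1769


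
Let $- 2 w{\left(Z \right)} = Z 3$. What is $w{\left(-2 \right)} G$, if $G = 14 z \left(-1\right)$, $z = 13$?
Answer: $-546$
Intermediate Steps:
$G = -182$ ($G = 14 \cdot 13 \left(-1\right) = 182 \left(-1\right) = -182$)
$w{\left(Z \right)} = - \frac{3 Z}{2}$ ($w{\left(Z \right)} = - \frac{Z 3}{2} = - \frac{3 Z}{2}$)
$w{\left(-2 \right)} G = \left(- \frac{3}{2}\right) \left(-2\right) \left(-182\right) = 3 \left(-182\right) = -546$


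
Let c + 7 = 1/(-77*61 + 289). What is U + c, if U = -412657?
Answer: -1819022913/4408 ≈ -4.1266e+5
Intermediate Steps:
c = -30857/4408 (c = -7 + 1/(-77*61 + 289) = -7 + 1/(-4697 + 289) = -7 + 1/(-4408) = -7 - 1/4408 = -30857/4408 ≈ -7.0002)
U + c = -412657 - 30857/4408 = -1819022913/4408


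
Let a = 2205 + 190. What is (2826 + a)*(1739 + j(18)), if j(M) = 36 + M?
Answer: 9361253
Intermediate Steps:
a = 2395
(2826 + a)*(1739 + j(18)) = (2826 + 2395)*(1739 + (36 + 18)) = 5221*(1739 + 54) = 5221*1793 = 9361253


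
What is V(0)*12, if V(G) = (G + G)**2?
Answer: 0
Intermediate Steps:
V(G) = 4*G**2 (V(G) = (2*G)**2 = 4*G**2)
V(0)*12 = (4*0**2)*12 = (4*0)*12 = 0*12 = 0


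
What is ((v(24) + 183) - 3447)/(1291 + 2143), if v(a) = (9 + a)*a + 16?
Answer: -1228/1717 ≈ -0.71520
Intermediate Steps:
v(a) = 16 + a*(9 + a) (v(a) = a*(9 + a) + 16 = 16 + a*(9 + a))
((v(24) + 183) - 3447)/(1291 + 2143) = (((16 + 24**2 + 9*24) + 183) - 3447)/(1291 + 2143) = (((16 + 576 + 216) + 183) - 3447)/3434 = ((808 + 183) - 3447)*(1/3434) = (991 - 3447)*(1/3434) = -2456*1/3434 = -1228/1717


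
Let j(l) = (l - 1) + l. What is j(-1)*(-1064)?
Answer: 3192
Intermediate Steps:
j(l) = -1 + 2*l (j(l) = (-1 + l) + l = -1 + 2*l)
j(-1)*(-1064) = (-1 + 2*(-1))*(-1064) = (-1 - 2)*(-1064) = -3*(-1064) = 3192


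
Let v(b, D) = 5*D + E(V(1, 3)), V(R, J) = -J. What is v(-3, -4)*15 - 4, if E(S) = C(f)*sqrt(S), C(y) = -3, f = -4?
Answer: -304 - 45*I*sqrt(3) ≈ -304.0 - 77.942*I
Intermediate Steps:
E(S) = -3*sqrt(S)
v(b, D) = 5*D - 3*I*sqrt(3)
v(-3, -4)*15 - 4 = (5*(-4) - 3*I*sqrt(3))*15 - 4 = (-20 - 3*I*sqrt(3))*15 - 4 = (-300 - 45*I*sqrt(3)) - 4 = -304 - 45*I*sqrt(3)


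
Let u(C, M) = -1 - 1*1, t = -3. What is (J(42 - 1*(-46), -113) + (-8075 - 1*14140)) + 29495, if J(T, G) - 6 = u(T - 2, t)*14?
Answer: 7258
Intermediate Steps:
u(C, M) = -2 (u(C, M) = -1 - 1 = -2)
J(T, G) = -22 (J(T, G) = 6 - 2*14 = 6 - 28 = -22)
(J(42 - 1*(-46), -113) + (-8075 - 1*14140)) + 29495 = (-22 + (-8075 - 1*14140)) + 29495 = (-22 + (-8075 - 14140)) + 29495 = (-22 - 22215) + 29495 = -22237 + 29495 = 7258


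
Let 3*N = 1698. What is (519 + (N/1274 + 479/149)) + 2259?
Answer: 264015604/94913 ≈ 2781.7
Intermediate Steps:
N = 566 (N = (1/3)*1698 = 566)
(519 + (N/1274 + 479/149)) + 2259 = (519 + (566/1274 + 479/149)) + 2259 = (519 + (566*(1/1274) + 479*(1/149))) + 2259 = (519 + (283/637 + 479/149)) + 2259 = (519 + 347290/94913) + 2259 = 49607137/94913 + 2259 = 264015604/94913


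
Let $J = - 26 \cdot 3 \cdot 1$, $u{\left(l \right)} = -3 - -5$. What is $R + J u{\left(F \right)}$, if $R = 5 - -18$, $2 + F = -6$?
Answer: $-133$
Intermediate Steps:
$F = -8$ ($F = -2 - 6 = -8$)
$u{\left(l \right)} = 2$ ($u{\left(l \right)} = -3 + 5 = 2$)
$R = 23$ ($R = 5 + 18 = 23$)
$J = -78$ ($J = \left(-26\right) 3 = -78$)
$R + J u{\left(F \right)} = 23 - 156 = -133$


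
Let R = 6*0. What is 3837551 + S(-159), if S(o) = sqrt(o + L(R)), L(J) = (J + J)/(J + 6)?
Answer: 3837551 + I*sqrt(159) ≈ 3.8376e+6 + 12.61*I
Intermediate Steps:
R = 0
L(J) = 2*J/(6 + J) (L(J) = (2*J)/(6 + J) = 2*J/(6 + J))
S(o) = sqrt(o) (S(o) = sqrt(o + 2*0/(6 + 0)) = sqrt(o + 2*0/6) = sqrt(o + 2*0*(1/6)) = sqrt(o + 0) = sqrt(o))
3837551 + S(-159) = 3837551 + sqrt(-159) = 3837551 + I*sqrt(159)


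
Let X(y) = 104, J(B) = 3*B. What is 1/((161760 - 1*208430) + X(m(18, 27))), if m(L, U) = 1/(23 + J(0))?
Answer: -1/46566 ≈ -2.1475e-5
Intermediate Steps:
m(L, U) = 1/23 (m(L, U) = 1/(23 + 3*0) = 1/(23 + 0) = 1/23)
1/((161760 - 1*208430) + X(m(18, 27))) = 1/((161760 - 1*208430) + 104) = 1/((161760 - 208430) + 104) = 1/(-46670 + 104) = 1/(-46566) = -1/46566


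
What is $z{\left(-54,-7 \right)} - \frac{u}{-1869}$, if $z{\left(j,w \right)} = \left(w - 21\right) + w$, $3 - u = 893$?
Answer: $- \frac{745}{21} \approx -35.476$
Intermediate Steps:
$u = -890$ ($u = 3 - 893 = -890$)
$z{\left(j,w \right)} = -21 + 2 w$ ($z{\left(j,w \right)} = \left(-21 + w\right) + w = -21 + 2 w$)
$z{\left(-54,-7 \right)} - \frac{u}{-1869} = \left(-21 + 2 \left(-7\right)\right) - - \frac{890}{-1869} = \left(-21 - 14\right) - \left(-890\right) \left(- \frac{1}{1869}\right) = -35 - \frac{10}{21} = - \frac{745}{21}$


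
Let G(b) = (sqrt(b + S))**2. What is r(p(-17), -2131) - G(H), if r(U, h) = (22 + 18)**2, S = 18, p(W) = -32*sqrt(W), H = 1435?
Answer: 147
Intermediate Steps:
G(b) = 18 + b (G(b) = (sqrt(b + 18))**2 = (sqrt(18 + b))**2 = 18 + b)
r(U, h) = 1600 (r(U, h) = 40**2 = 1600)
r(p(-17), -2131) - G(H) = 1600 - (18 + 1435) = 1600 - 1*1453 = 1600 - 1453 = 147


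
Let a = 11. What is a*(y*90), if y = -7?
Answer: -6930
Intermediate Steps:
a*(y*90) = 11*(-7*90) = 11*(-630) = -6930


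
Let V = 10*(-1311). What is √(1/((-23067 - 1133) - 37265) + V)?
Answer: I*√49528875071215/61465 ≈ 114.5*I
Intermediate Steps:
V = -13110
√(1/((-23067 - 1133) - 37265) + V) = √(1/((-23067 - 1133) - 37265) - 13110) = √(1/(-24200 - 37265) - 13110) = √(1/(-61465) - 13110) = √(-1/61465 - 13110) = √(-805806151/61465) = I*√49528875071215/61465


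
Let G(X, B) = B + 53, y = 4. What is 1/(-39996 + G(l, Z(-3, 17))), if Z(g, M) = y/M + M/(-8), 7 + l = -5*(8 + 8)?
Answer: -136/5432505 ≈ -2.5035e-5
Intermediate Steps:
l = -87 (l = -7 - 5*(8 + 8) = -7 - 5*16 = -7 - 80 = -87)
Z(g, M) = 4/M - M/8 (Z(g, M) = 4/M + M/(-8) = 4/M + M*(-⅛) = 4/M - M/8)
G(X, B) = 53 + B
1/(-39996 + G(l, Z(-3, 17))) = 1/(-39996 + (53 + (4/17 - ⅛*17))) = 1/(-39996 + (53 + (4*(1/17) - 17/8))) = 1/(-39996 + (53 + (4/17 - 17/8))) = 1/(-39996 + (53 - 257/136)) = 1/(-39996 + 6951/136) = 1/(-5432505/136) = -136/5432505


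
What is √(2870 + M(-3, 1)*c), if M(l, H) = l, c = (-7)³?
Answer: √3899 ≈ 62.442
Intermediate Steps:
c = -343
√(2870 + M(-3, 1)*c) = √(2870 - 3*(-343)) = √(2870 + 1029) = √3899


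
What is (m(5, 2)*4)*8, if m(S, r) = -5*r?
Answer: -320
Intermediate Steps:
(m(5, 2)*4)*8 = (-5*2*4)*8 = -10*4*8 = -40*8 = -320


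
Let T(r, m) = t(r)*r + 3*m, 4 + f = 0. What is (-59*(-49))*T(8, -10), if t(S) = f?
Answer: -179242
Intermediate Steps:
f = -4 (f = -4 + 0 = -4)
t(S) = -4
T(r, m) = -4*r + 3*m
(-59*(-49))*T(8, -10) = (-59*(-49))*(-4*8 + 3*(-10)) = 2891*(-32 - 30) = 2891*(-62) = -179242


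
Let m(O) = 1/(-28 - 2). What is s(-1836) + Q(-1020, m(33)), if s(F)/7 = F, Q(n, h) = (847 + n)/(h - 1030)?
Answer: -397134462/30901 ≈ -12852.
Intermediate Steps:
m(O) = -1/30 (m(O) = 1/(-30) = -1/30)
Q(n, h) = (847 + n)/(-1030 + h)
s(F) = 7*F
s(-1836) + Q(-1020, m(33)) = 7*(-1836) + (847 - 1020)/(-1030 - 1/30) = -12852 - 173/(-30901/30) = -12852 - 30/30901*(-173) = -12852 + 5190/30901 = -397134462/30901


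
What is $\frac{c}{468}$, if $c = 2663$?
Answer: $\frac{2663}{468} \approx 5.6902$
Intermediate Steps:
$\frac{c}{468} = \frac{2663}{468}$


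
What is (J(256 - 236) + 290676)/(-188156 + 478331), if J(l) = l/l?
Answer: 290677/290175 ≈ 1.0017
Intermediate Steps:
J(l) = 1
(J(256 - 236) + 290676)/(-188156 + 478331) = (1 + 290676)/(-188156 + 478331) = 290677/290175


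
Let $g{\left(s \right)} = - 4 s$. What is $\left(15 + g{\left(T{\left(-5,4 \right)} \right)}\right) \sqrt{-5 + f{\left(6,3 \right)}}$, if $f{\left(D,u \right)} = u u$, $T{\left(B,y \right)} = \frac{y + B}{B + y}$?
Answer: $22$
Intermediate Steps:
$T{\left(B,y \right)} = 1$ ($T{\left(B,y \right)} = \frac{B + y}{B + y} = 1$)
$f{\left(D,u \right)} = u^{2}$
$\left(15 + g{\left(T{\left(-5,4 \right)} \right)}\right) \sqrt{-5 + f{\left(6,3 \right)}} = \left(15 - 4\right) \sqrt{-5 + 3^{2}} = \left(15 - 4\right) \sqrt{-5 + 9} = 11 \sqrt{4} = 11 \cdot 2 = 22$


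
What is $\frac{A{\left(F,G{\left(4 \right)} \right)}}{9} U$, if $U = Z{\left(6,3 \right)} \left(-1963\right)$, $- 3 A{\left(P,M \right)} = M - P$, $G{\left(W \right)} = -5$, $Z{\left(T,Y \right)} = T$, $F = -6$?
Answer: $\frac{3926}{9} \approx 436.22$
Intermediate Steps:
$A{\left(P,M \right)} = - \frac{M}{3} + \frac{P}{3}$ ($A{\left(P,M \right)} = - \frac{M - P}{3} = - \frac{M}{3} + \frac{P}{3}$)
$U = -11778$ ($U = 6 \left(-1963\right) = -11778$)
$\frac{A{\left(F,G{\left(4 \right)} \right)}}{9} U = \frac{\left(- \frac{1}{3}\right) \left(-5\right) + \frac{1}{3} \left(-6\right)}{9} \left(-11778\right) = \left(\frac{5}{3} - 2\right) \frac{1}{9} \left(-11778\right) = \left(- \frac{1}{3}\right) \frac{1}{9} \left(-11778\right) = \left(- \frac{1}{27}\right) \left(-11778\right) = \frac{3926}{9}$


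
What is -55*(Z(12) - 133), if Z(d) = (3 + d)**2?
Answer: -5060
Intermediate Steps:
-55*(Z(12) - 133) = -55*((3 + 12)**2 - 133) = -55*(15**2 - 133) = -55*(225 - 133) = -55*92 = -5060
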